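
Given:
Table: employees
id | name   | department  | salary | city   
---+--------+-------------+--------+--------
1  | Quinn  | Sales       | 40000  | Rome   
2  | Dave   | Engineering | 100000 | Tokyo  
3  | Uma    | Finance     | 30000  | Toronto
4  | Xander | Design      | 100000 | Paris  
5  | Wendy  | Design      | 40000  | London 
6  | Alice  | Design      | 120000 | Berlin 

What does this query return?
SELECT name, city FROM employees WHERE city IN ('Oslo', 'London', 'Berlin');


Filtering: city IN ('Oslo', 'London', 'Berlin')
Matching: 2 rows

2 rows:
Wendy, London
Alice, Berlin


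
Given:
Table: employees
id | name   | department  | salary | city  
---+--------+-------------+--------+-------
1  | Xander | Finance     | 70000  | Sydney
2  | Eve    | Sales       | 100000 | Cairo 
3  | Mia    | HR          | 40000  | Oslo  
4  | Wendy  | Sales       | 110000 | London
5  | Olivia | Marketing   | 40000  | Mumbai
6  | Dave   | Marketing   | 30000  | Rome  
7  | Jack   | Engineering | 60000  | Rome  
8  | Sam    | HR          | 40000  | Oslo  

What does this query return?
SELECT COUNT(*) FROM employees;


COUNT(*) counts all rows

8


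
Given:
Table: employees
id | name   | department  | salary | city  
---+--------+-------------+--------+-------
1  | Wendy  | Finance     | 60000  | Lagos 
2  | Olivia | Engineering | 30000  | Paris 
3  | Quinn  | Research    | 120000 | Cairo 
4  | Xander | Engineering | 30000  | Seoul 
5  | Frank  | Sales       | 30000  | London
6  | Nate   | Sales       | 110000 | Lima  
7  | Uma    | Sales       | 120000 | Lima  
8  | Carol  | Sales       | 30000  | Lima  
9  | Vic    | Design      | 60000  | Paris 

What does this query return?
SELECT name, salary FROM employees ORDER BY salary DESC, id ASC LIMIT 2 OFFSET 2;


Sort by salary DESC (id ASC tiebreak), then skip 2 and take 2
Rows 3 through 4

2 rows:
Nate, 110000
Wendy, 60000


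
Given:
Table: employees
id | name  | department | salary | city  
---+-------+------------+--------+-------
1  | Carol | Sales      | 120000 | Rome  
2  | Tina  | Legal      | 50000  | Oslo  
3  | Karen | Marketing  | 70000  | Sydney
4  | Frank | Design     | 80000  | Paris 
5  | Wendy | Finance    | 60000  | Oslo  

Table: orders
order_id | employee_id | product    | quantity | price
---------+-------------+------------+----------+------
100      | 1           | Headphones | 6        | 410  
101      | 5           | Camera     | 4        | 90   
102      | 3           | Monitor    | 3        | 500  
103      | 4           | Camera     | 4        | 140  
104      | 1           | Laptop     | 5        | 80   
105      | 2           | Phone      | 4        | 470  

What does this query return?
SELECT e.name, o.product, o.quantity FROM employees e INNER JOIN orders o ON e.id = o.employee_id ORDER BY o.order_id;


Joining employees.id = orders.employee_id:
  employee Carol (id=1) -> order Headphones
  employee Wendy (id=5) -> order Camera
  employee Karen (id=3) -> order Monitor
  employee Frank (id=4) -> order Camera
  employee Carol (id=1) -> order Laptop
  employee Tina (id=2) -> order Phone


6 rows:
Carol, Headphones, 6
Wendy, Camera, 4
Karen, Monitor, 3
Frank, Camera, 4
Carol, Laptop, 5
Tina, Phone, 4


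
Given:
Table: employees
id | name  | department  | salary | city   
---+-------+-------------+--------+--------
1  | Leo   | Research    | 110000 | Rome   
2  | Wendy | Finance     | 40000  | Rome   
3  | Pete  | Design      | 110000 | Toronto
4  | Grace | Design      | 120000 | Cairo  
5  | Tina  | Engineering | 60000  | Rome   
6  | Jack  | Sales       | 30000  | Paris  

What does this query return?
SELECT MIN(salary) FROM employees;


Salaries: 110000, 40000, 110000, 120000, 60000, 30000
MIN = 30000

30000


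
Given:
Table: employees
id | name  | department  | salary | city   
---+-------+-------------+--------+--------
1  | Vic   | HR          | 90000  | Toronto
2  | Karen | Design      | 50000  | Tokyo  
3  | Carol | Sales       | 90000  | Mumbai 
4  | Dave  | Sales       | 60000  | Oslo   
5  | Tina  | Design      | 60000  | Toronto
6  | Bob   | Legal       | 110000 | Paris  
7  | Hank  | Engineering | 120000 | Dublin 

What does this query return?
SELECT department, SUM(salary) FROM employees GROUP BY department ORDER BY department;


Summing salary within each department:
  Design: 50000 + 60000 = 110000
  Engineering: 120000 = 120000
  HR: 90000 = 90000
  Legal: 110000 = 110000
  Sales: 90000 + 60000 = 150000


5 groups:
Design, 110000
Engineering, 120000
HR, 90000
Legal, 110000
Sales, 150000


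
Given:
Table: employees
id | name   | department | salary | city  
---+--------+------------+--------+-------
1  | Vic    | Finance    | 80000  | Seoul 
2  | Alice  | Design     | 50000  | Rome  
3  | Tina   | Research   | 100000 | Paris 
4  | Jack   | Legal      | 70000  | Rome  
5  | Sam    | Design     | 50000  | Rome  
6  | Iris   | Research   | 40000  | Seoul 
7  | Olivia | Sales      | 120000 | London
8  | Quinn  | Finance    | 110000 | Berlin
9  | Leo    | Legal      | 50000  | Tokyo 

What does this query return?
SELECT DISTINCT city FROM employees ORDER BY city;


All 'city' values (row order): Seoul, Rome, Paris, Rome, Rome, Seoul, London, Berlin, Tokyo
Removing duplicates leaves 6 unique value(s).

6 values:
Berlin
London
Paris
Rome
Seoul
Tokyo


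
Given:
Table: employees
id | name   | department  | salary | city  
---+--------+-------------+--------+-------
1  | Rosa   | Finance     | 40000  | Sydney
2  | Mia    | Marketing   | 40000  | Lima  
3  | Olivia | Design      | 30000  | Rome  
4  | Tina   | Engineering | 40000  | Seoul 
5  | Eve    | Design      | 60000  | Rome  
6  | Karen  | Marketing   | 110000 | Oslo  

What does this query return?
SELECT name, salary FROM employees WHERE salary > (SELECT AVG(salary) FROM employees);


Subquery: AVG(salary) = 53333.33
Filtering: salary > 53333.33
  Eve (60000) -> MATCH
  Karen (110000) -> MATCH


2 rows:
Eve, 60000
Karen, 110000


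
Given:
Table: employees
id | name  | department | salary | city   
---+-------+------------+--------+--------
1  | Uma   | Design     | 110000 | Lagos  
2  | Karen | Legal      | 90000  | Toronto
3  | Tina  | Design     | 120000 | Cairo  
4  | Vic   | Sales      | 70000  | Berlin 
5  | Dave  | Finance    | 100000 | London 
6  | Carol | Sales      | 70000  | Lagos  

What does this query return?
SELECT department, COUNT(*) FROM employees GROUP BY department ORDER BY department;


Assigning each row to its department group:
  Uma -> Design
  Karen -> Legal
  Tina -> Design
  Vic -> Sales
  Dave -> Finance
  Carol -> Sales


4 groups:
Design, 2
Finance, 1
Legal, 1
Sales, 2


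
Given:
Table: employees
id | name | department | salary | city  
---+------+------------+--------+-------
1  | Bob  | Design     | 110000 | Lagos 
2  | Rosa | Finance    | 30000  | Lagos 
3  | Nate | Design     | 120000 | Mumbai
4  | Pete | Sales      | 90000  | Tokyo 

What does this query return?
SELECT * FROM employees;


SELECT * returns all 4 rows with all columns

4 rows:
1, Bob, Design, 110000, Lagos
2, Rosa, Finance, 30000, Lagos
3, Nate, Design, 120000, Mumbai
4, Pete, Sales, 90000, Tokyo


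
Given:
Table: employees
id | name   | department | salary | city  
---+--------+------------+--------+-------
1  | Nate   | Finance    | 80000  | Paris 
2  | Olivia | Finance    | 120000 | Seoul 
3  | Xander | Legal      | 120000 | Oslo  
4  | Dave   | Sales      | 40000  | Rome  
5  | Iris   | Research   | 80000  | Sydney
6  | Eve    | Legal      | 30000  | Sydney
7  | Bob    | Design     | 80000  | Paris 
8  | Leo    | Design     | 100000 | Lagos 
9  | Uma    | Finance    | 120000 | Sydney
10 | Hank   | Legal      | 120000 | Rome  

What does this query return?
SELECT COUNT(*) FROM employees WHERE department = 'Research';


Counting rows where department = 'Research'
  Iris -> MATCH


1


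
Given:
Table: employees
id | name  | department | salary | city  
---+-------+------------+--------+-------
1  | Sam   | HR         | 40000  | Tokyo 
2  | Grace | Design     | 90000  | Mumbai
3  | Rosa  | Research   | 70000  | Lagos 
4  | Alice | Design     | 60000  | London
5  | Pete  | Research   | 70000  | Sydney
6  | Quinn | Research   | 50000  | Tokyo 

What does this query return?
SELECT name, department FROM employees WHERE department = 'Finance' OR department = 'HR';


Filtering: department = 'Finance' OR 'HR'
Matching: 1 rows

1 rows:
Sam, HR


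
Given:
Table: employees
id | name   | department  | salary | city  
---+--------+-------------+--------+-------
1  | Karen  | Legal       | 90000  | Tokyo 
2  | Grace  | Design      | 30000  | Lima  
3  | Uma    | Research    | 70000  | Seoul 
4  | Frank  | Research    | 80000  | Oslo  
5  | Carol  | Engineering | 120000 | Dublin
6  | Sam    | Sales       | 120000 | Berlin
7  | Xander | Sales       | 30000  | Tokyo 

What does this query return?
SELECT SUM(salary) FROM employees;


SUM(salary) = 90000 + 30000 + 70000 + 80000 + 120000 + 120000 + 30000 = 540000

540000


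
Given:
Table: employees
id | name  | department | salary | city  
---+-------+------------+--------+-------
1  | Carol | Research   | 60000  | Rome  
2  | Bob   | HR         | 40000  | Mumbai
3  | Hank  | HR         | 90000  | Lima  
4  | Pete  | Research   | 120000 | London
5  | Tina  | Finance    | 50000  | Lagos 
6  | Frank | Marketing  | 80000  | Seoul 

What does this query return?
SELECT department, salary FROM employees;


Projecting columns: department, salary

6 rows:
Research, 60000
HR, 40000
HR, 90000
Research, 120000
Finance, 50000
Marketing, 80000


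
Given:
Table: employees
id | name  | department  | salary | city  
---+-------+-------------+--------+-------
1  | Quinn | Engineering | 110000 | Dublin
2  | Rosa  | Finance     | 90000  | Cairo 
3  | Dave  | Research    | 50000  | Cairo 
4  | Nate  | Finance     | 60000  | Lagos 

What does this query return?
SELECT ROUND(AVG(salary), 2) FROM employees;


SUM(salary) = 310000
COUNT = 4
ROUND(AVG, 2) = ROUND(310000 / 4, 2) = 77500.0

77500.0


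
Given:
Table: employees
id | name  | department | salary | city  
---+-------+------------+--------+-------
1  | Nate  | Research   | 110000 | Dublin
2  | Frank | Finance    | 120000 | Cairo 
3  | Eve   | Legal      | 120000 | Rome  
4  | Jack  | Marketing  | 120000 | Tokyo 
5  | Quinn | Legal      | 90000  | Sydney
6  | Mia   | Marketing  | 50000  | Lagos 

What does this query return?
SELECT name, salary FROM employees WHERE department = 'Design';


Filtering: department = 'Design'
Matching rows: 0

Empty result set (0 rows)


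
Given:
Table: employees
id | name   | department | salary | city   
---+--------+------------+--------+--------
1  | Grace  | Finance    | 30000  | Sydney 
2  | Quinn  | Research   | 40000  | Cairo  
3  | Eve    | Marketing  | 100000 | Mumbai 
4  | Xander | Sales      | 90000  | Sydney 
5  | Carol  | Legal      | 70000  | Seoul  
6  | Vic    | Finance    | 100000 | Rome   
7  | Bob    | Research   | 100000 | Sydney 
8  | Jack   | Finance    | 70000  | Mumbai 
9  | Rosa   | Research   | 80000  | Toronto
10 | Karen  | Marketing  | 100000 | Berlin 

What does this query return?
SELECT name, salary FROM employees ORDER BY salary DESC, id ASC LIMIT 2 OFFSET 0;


Sort by salary DESC (id ASC tiebreak), then skip 0 and take 2
Rows 1 through 2

2 rows:
Eve, 100000
Vic, 100000


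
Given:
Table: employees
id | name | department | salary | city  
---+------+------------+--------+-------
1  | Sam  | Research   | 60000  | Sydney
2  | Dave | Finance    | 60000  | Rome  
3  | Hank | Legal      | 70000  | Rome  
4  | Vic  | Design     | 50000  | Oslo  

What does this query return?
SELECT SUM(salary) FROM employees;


SUM(salary) = 60000 + 60000 + 70000 + 50000 = 240000

240000


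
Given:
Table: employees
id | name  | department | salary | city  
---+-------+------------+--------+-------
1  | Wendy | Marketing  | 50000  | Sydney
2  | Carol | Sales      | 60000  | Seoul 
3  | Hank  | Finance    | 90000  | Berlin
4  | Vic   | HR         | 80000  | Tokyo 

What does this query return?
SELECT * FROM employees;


SELECT * returns all 4 rows with all columns

4 rows:
1, Wendy, Marketing, 50000, Sydney
2, Carol, Sales, 60000, Seoul
3, Hank, Finance, 90000, Berlin
4, Vic, HR, 80000, Tokyo


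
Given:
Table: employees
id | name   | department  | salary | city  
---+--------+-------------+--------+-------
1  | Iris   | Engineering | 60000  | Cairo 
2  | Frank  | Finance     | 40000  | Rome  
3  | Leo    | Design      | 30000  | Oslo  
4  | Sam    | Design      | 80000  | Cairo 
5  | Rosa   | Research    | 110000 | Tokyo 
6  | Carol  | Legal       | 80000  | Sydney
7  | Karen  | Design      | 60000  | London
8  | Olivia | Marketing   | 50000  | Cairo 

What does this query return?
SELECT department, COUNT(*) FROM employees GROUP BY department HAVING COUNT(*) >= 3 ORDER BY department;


Groups with count >= 3:
  Design: 3 -> PASS
  Engineering: 1 -> filtered out
  Finance: 1 -> filtered out
  Legal: 1 -> filtered out
  Marketing: 1 -> filtered out
  Research: 1 -> filtered out


1 groups:
Design, 3


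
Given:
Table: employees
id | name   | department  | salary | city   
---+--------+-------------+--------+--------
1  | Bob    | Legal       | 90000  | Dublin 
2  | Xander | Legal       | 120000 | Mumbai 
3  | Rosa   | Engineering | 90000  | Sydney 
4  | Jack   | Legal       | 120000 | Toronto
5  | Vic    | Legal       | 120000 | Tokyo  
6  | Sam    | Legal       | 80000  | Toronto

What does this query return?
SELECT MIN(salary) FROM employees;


Salaries: 90000, 120000, 90000, 120000, 120000, 80000
MIN = 80000

80000


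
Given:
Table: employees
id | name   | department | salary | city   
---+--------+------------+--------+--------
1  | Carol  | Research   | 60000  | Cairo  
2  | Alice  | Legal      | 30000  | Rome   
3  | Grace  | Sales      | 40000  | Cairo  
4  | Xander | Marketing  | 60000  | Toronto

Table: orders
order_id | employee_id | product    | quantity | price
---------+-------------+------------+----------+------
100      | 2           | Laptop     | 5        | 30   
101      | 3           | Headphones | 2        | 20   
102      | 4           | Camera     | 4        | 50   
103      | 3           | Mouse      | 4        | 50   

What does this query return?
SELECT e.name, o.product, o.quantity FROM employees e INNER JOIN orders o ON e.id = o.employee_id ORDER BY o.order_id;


Joining employees.id = orders.employee_id:
  employee Alice (id=2) -> order Laptop
  employee Grace (id=3) -> order Headphones
  employee Xander (id=4) -> order Camera
  employee Grace (id=3) -> order Mouse


4 rows:
Alice, Laptop, 5
Grace, Headphones, 2
Xander, Camera, 4
Grace, Mouse, 4


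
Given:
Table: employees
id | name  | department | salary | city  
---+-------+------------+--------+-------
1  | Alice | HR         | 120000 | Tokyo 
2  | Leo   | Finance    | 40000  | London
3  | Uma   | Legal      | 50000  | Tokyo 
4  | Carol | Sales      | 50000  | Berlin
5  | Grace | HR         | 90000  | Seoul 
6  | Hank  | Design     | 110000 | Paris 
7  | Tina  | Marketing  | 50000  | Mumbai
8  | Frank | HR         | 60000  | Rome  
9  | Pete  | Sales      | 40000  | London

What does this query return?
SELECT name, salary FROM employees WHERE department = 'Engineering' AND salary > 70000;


Filtering: department = 'Engineering' AND salary > 70000
Matching: 0 rows

Empty result set (0 rows)


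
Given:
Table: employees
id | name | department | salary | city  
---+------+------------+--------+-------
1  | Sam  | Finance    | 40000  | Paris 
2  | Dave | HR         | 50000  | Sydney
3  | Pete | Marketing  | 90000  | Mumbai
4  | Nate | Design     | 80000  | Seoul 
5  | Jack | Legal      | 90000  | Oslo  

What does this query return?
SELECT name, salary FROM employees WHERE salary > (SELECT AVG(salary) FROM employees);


Subquery: AVG(salary) = 70000.0
Filtering: salary > 70000.0
  Pete (90000) -> MATCH
  Nate (80000) -> MATCH
  Jack (90000) -> MATCH


3 rows:
Pete, 90000
Nate, 80000
Jack, 90000


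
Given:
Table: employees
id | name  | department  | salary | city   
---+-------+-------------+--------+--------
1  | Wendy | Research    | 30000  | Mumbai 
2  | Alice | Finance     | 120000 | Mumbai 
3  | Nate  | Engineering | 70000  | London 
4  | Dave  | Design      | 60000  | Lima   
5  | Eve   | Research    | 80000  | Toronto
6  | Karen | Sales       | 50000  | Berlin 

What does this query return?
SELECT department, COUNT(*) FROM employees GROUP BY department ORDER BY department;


Assigning each row to its department group:
  Wendy -> Research
  Alice -> Finance
  Nate -> Engineering
  Dave -> Design
  Eve -> Research
  Karen -> Sales


5 groups:
Design, 1
Engineering, 1
Finance, 1
Research, 2
Sales, 1


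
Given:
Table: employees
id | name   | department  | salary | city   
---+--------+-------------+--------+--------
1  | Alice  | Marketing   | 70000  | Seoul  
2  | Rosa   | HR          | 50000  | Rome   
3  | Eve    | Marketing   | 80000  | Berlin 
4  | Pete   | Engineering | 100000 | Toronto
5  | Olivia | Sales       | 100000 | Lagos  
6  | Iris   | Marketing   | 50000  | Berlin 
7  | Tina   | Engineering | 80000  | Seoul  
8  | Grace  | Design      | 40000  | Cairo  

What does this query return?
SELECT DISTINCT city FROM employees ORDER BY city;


All 'city' values (row order): Seoul, Rome, Berlin, Toronto, Lagos, Berlin, Seoul, Cairo
Removing duplicates leaves 6 unique value(s).

6 values:
Berlin
Cairo
Lagos
Rome
Seoul
Toronto


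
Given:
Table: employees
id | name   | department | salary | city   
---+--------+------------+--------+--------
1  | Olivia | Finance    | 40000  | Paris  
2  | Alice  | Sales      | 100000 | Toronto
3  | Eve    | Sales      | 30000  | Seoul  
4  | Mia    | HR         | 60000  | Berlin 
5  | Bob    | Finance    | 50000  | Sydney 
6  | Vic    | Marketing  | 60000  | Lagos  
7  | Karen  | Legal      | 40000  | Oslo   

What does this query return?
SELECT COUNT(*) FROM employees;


COUNT(*) counts all rows

7


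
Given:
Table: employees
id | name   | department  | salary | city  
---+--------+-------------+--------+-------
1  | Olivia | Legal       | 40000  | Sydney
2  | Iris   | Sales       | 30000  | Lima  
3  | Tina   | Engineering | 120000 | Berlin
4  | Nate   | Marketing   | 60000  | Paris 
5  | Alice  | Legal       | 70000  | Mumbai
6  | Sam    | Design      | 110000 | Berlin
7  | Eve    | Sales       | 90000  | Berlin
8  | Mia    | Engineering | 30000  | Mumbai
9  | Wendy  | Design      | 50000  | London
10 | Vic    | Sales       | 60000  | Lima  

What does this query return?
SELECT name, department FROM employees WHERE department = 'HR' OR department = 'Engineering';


Filtering: department = 'HR' OR 'Engineering'
Matching: 2 rows

2 rows:
Tina, Engineering
Mia, Engineering


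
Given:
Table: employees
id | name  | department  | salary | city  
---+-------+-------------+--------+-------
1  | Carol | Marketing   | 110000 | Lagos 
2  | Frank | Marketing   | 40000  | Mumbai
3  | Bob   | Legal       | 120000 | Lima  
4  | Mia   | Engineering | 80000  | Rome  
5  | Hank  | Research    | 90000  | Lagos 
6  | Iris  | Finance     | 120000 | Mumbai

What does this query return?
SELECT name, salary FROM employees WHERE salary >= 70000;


Filtering: salary >= 70000
Matching: 5 rows

5 rows:
Carol, 110000
Bob, 120000
Mia, 80000
Hank, 90000
Iris, 120000


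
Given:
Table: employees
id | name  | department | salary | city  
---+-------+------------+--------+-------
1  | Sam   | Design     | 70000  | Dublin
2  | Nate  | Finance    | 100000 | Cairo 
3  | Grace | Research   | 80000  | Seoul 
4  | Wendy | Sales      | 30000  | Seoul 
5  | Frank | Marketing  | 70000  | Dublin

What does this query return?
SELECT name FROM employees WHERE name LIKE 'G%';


LIKE 'G%' matches names starting with 'G'
Matching: 1

1 rows:
Grace


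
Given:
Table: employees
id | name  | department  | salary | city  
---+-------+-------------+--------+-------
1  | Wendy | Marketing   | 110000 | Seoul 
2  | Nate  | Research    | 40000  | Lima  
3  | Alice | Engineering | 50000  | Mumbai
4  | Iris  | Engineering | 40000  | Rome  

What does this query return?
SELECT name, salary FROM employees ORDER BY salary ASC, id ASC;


Sorting by salary ASC, then id ASC for ties

4 rows:
Nate, 40000
Iris, 40000
Alice, 50000
Wendy, 110000


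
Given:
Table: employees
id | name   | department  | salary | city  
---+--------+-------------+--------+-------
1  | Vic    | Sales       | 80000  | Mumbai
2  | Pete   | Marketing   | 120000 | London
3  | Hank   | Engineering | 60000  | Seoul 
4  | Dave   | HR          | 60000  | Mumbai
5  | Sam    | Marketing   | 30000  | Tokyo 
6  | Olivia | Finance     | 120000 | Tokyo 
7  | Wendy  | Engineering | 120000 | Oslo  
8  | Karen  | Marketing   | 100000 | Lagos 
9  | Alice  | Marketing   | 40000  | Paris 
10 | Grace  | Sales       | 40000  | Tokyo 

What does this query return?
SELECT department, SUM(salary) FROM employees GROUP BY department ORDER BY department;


Summing salary within each department:
  Engineering: 60000 + 120000 = 180000
  Finance: 120000 = 120000
  HR: 60000 = 60000
  Marketing: 120000 + 30000 + 100000 + 40000 = 290000
  Sales: 80000 + 40000 = 120000


5 groups:
Engineering, 180000
Finance, 120000
HR, 60000
Marketing, 290000
Sales, 120000


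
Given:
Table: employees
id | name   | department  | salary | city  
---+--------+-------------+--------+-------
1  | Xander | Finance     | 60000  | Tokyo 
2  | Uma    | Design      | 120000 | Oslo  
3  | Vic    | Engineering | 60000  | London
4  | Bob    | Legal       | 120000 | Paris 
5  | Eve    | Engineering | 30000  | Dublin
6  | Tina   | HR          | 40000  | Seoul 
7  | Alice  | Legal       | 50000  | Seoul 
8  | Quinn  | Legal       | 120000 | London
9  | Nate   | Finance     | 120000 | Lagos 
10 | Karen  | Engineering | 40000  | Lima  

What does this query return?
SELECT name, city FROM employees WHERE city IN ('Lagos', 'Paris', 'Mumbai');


Filtering: city IN ('Lagos', 'Paris', 'Mumbai')
Matching: 2 rows

2 rows:
Bob, Paris
Nate, Lagos


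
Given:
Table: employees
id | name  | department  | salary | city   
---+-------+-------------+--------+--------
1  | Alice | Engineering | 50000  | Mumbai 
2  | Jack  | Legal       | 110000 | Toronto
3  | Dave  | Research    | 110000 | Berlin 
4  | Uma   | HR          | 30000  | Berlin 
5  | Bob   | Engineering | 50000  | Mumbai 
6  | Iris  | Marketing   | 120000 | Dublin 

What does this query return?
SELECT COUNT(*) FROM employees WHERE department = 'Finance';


Counting rows where department = 'Finance'


0


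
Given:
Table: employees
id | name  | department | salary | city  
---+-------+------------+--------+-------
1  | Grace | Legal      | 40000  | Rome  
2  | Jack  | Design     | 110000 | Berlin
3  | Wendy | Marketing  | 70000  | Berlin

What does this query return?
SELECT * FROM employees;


SELECT * returns all 3 rows with all columns

3 rows:
1, Grace, Legal, 40000, Rome
2, Jack, Design, 110000, Berlin
3, Wendy, Marketing, 70000, Berlin


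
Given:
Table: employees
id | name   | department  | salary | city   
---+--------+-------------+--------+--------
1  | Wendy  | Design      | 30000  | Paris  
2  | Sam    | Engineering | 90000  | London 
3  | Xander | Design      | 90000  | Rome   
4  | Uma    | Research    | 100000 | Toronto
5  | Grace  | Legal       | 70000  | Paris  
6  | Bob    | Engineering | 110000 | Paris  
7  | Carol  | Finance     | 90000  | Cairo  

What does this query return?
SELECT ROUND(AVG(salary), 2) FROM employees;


SUM(salary) = 580000
COUNT = 7
ROUND(AVG, 2) = ROUND(580000 / 7, 2) = 82857.14

82857.14


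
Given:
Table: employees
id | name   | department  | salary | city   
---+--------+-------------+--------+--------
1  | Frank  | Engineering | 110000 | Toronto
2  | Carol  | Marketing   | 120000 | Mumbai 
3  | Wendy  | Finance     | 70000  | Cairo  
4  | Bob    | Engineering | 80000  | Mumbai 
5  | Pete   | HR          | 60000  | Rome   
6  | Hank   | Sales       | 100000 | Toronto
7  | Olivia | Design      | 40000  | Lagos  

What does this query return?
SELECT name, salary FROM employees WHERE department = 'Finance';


Filtering: department = 'Finance'
Matching rows: 1

1 rows:
Wendy, 70000


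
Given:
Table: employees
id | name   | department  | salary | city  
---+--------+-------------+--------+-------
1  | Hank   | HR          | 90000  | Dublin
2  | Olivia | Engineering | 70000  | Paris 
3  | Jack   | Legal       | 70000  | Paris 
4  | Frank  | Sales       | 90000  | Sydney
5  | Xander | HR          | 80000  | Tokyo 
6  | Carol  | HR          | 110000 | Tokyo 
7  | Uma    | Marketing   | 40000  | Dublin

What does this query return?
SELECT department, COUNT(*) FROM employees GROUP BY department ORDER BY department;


Assigning each row to its department group:
  Hank -> HR
  Olivia -> Engineering
  Jack -> Legal
  Frank -> Sales
  Xander -> HR
  Carol -> HR
  Uma -> Marketing


5 groups:
Engineering, 1
HR, 3
Legal, 1
Marketing, 1
Sales, 1


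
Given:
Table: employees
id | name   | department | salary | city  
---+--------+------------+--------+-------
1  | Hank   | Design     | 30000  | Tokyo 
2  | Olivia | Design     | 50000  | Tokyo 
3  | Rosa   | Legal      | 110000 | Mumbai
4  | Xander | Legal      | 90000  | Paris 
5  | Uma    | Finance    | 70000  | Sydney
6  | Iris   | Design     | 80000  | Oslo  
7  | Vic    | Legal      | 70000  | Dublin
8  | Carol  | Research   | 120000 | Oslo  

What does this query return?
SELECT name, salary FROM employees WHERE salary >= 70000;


Filtering: salary >= 70000
Matching: 6 rows

6 rows:
Rosa, 110000
Xander, 90000
Uma, 70000
Iris, 80000
Vic, 70000
Carol, 120000


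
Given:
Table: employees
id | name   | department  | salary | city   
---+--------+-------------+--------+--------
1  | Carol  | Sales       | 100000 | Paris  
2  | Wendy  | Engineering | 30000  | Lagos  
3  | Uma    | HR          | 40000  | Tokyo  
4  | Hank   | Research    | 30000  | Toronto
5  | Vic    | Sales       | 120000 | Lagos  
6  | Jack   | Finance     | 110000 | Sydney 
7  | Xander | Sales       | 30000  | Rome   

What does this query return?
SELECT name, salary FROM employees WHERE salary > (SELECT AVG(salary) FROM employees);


Subquery: AVG(salary) = 65714.29
Filtering: salary > 65714.29
  Carol (100000) -> MATCH
  Vic (120000) -> MATCH
  Jack (110000) -> MATCH


3 rows:
Carol, 100000
Vic, 120000
Jack, 110000


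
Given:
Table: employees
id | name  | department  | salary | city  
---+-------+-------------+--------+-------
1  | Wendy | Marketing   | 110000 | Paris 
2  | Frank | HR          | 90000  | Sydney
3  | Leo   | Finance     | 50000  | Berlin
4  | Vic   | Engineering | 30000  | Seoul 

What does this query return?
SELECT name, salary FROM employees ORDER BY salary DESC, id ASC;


Sorting by salary DESC, then id ASC for ties

4 rows:
Wendy, 110000
Frank, 90000
Leo, 50000
Vic, 30000


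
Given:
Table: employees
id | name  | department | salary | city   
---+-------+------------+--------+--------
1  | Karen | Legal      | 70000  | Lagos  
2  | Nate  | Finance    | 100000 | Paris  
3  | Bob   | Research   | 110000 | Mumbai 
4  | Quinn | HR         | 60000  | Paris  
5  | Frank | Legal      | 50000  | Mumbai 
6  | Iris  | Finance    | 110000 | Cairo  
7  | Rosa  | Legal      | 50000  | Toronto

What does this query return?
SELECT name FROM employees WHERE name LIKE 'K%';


LIKE 'K%' matches names starting with 'K'
Matching: 1

1 rows:
Karen


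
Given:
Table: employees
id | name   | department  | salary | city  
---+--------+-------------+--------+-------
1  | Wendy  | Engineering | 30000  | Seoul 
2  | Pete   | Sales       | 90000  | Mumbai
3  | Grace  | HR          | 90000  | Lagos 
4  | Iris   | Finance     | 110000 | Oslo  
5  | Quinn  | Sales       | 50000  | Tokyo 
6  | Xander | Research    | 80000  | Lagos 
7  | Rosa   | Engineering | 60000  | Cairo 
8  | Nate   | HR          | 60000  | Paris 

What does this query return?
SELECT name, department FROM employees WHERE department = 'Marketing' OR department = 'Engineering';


Filtering: department = 'Marketing' OR 'Engineering'
Matching: 2 rows

2 rows:
Wendy, Engineering
Rosa, Engineering


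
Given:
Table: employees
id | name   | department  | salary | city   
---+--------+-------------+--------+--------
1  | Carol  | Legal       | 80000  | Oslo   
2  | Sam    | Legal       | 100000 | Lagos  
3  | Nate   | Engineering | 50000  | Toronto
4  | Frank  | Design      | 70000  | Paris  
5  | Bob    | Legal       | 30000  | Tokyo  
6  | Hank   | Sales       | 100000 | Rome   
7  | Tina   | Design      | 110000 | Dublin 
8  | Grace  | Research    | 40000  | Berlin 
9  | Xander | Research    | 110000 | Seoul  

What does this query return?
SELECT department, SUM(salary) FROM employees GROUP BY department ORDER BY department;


Summing salary within each department:
  Design: 70000 + 110000 = 180000
  Engineering: 50000 = 50000
  Legal: 80000 + 100000 + 30000 = 210000
  Research: 40000 + 110000 = 150000
  Sales: 100000 = 100000


5 groups:
Design, 180000
Engineering, 50000
Legal, 210000
Research, 150000
Sales, 100000


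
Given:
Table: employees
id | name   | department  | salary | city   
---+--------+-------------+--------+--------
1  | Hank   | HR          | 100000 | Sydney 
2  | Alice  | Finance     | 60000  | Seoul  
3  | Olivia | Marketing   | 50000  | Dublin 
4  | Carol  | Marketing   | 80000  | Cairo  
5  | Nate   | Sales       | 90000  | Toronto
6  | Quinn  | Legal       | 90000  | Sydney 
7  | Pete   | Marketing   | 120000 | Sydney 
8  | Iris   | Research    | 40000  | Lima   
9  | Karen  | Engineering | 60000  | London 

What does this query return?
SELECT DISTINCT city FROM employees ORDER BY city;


All 'city' values (row order): Sydney, Seoul, Dublin, Cairo, Toronto, Sydney, Sydney, Lima, London
Removing duplicates leaves 7 unique value(s).

7 values:
Cairo
Dublin
Lima
London
Seoul
Sydney
Toronto


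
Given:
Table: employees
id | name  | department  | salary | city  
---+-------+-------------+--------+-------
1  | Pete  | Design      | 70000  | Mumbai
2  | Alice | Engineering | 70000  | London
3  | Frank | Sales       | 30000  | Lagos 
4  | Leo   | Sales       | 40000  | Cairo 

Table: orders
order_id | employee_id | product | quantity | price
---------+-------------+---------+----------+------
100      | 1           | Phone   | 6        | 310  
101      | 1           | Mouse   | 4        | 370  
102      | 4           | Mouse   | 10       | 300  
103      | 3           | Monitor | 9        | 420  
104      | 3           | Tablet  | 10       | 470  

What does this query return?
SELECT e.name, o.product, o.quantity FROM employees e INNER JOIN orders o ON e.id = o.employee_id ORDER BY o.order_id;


Joining employees.id = orders.employee_id:
  employee Pete (id=1) -> order Phone
  employee Pete (id=1) -> order Mouse
  employee Leo (id=4) -> order Mouse
  employee Frank (id=3) -> order Monitor
  employee Frank (id=3) -> order Tablet


5 rows:
Pete, Phone, 6
Pete, Mouse, 4
Leo, Mouse, 10
Frank, Monitor, 9
Frank, Tablet, 10


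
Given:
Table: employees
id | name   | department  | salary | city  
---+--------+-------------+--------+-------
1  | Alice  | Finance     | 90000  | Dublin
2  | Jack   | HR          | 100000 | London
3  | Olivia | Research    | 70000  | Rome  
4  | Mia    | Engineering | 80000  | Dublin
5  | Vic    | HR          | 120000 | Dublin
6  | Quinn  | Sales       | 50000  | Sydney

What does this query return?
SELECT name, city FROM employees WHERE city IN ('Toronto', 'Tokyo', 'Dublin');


Filtering: city IN ('Toronto', 'Tokyo', 'Dublin')
Matching: 3 rows

3 rows:
Alice, Dublin
Mia, Dublin
Vic, Dublin


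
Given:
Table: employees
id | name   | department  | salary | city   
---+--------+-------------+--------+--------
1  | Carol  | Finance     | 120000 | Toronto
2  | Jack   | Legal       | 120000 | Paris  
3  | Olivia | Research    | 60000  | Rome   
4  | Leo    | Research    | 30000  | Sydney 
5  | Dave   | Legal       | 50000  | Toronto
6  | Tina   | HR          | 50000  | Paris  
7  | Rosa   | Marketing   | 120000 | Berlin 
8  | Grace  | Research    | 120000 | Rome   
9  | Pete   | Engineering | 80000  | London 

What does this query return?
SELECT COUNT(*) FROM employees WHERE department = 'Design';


Counting rows where department = 'Design'


0


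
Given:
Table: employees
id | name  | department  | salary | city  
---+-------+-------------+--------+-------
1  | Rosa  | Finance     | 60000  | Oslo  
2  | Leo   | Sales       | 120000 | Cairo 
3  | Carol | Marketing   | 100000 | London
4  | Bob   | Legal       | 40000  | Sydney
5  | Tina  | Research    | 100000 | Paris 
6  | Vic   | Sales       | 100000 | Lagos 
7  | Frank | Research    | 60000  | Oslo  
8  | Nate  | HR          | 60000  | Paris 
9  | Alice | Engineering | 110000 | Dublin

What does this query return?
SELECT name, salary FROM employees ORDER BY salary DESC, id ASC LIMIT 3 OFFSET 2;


Sort by salary DESC (id ASC tiebreak), then skip 2 and take 3
Rows 3 through 5

3 rows:
Carol, 100000
Tina, 100000
Vic, 100000


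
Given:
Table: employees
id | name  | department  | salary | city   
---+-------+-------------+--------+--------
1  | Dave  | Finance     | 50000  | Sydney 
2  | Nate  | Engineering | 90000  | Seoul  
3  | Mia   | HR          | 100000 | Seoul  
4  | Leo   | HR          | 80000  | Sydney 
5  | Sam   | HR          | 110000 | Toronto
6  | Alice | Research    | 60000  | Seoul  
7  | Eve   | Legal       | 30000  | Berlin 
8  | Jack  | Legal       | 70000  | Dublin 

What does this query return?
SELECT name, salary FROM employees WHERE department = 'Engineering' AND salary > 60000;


Filtering: department = 'Engineering' AND salary > 60000
Matching: 1 rows

1 rows:
Nate, 90000


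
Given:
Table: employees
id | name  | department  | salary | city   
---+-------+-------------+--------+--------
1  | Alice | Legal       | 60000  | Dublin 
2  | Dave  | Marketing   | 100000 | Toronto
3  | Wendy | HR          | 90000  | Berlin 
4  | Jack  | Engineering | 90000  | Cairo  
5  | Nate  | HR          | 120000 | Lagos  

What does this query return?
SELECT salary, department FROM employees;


Projecting columns: salary, department

5 rows:
60000, Legal
100000, Marketing
90000, HR
90000, Engineering
120000, HR


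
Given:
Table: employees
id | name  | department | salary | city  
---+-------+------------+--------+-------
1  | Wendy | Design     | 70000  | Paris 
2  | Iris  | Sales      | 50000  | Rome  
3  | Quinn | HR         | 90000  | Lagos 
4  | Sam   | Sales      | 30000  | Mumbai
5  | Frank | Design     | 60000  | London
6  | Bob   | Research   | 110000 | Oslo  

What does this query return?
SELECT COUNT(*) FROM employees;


COUNT(*) counts all rows

6


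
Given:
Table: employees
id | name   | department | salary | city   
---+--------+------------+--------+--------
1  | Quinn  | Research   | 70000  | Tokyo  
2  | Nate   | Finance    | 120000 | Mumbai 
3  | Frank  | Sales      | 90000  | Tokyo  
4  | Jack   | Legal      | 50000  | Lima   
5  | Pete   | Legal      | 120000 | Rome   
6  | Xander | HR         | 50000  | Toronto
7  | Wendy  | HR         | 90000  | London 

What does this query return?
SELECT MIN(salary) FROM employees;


Salaries: 70000, 120000, 90000, 50000, 120000, 50000, 90000
MIN = 50000

50000


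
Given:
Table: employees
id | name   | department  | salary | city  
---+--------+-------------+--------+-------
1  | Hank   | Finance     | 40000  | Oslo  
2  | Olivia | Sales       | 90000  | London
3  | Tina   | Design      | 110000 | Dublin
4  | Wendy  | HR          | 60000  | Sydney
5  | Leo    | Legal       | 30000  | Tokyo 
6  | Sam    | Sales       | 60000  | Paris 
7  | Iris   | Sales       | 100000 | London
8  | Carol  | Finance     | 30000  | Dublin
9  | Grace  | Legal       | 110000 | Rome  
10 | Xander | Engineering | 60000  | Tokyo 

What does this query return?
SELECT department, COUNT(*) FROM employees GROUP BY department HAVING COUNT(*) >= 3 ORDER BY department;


Groups with count >= 3:
  Sales: 3 -> PASS
  Design: 1 -> filtered out
  Engineering: 1 -> filtered out
  Finance: 2 -> filtered out
  HR: 1 -> filtered out
  Legal: 2 -> filtered out


1 groups:
Sales, 3


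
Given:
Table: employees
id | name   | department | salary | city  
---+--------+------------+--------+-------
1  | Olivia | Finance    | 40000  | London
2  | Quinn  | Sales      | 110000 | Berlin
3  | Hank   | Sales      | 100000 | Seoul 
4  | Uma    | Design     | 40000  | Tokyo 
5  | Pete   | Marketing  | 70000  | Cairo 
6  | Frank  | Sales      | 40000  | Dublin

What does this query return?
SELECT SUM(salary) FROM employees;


SUM(salary) = 40000 + 110000 + 100000 + 40000 + 70000 + 40000 = 400000

400000


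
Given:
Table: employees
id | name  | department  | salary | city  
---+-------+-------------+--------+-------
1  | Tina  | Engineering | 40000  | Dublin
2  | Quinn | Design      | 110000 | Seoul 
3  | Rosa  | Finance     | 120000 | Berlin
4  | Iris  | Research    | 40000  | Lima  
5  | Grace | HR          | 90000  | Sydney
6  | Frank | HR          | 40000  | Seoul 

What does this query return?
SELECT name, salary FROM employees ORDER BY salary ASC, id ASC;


Sorting by salary ASC, then id ASC for ties

6 rows:
Tina, 40000
Iris, 40000
Frank, 40000
Grace, 90000
Quinn, 110000
Rosa, 120000


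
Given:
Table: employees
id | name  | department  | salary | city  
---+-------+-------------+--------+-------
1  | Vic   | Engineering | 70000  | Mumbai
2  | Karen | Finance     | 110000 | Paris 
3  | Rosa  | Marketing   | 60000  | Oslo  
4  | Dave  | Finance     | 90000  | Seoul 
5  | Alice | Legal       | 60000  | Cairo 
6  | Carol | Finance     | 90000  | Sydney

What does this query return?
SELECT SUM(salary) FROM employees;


SUM(salary) = 70000 + 110000 + 60000 + 90000 + 60000 + 90000 = 480000

480000


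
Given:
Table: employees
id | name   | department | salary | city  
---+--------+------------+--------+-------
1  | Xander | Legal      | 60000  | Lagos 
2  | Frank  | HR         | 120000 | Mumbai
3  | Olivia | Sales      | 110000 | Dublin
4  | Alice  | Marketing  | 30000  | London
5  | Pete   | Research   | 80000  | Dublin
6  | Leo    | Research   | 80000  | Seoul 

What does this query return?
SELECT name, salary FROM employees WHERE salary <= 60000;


Filtering: salary <= 60000
Matching: 2 rows

2 rows:
Xander, 60000
Alice, 30000


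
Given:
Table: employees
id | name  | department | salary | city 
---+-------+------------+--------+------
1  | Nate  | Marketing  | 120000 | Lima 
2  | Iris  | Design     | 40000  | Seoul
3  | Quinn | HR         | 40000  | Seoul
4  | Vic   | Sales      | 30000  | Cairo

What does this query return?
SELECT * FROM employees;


SELECT * returns all 4 rows with all columns

4 rows:
1, Nate, Marketing, 120000, Lima
2, Iris, Design, 40000, Seoul
3, Quinn, HR, 40000, Seoul
4, Vic, Sales, 30000, Cairo


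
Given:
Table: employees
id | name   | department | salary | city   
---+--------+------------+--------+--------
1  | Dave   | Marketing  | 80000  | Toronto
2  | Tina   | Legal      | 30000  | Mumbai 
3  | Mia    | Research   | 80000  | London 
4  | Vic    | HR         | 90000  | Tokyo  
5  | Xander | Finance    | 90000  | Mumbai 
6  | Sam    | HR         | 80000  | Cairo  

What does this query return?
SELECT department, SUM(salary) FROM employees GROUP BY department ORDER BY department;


Summing salary within each department:
  Finance: 90000 = 90000
  HR: 90000 + 80000 = 170000
  Legal: 30000 = 30000
  Marketing: 80000 = 80000
  Research: 80000 = 80000


5 groups:
Finance, 90000
HR, 170000
Legal, 30000
Marketing, 80000
Research, 80000


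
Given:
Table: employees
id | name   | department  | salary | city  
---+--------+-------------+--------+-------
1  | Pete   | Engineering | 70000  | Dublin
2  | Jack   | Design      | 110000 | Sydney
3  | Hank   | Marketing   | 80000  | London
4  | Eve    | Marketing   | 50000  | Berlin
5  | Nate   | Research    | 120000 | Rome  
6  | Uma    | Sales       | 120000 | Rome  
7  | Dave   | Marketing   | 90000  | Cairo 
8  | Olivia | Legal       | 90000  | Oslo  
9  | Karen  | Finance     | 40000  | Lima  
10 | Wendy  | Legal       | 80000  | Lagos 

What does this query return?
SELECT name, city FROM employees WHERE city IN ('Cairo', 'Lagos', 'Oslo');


Filtering: city IN ('Cairo', 'Lagos', 'Oslo')
Matching: 3 rows

3 rows:
Dave, Cairo
Olivia, Oslo
Wendy, Lagos
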